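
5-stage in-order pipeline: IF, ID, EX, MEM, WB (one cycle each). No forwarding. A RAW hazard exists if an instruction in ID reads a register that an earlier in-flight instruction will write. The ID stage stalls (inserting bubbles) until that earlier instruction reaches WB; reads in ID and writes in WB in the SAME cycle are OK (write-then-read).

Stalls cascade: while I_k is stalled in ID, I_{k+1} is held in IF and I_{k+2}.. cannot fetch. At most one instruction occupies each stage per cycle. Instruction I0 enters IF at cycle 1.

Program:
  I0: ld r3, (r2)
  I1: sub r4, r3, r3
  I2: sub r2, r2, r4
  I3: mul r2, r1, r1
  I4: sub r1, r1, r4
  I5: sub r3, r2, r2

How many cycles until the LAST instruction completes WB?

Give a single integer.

I0 ld r3 <- r2: IF@1 ID@2 stall=0 (-) EX@3 MEM@4 WB@5
I1 sub r4 <- r3,r3: IF@2 ID@3 stall=2 (RAW on I0.r3 (WB@5)) EX@6 MEM@7 WB@8
I2 sub r2 <- r2,r4: IF@3 ID@6 stall=2 (RAW on I1.r4 (WB@8)) EX@9 MEM@10 WB@11
I3 mul r2 <- r1,r1: IF@6 ID@9 stall=0 (-) EX@10 MEM@11 WB@12
I4 sub r1 <- r1,r4: IF@9 ID@10 stall=0 (-) EX@11 MEM@12 WB@13
I5 sub r3 <- r2,r2: IF@10 ID@11 stall=1 (RAW on I3.r2 (WB@12)) EX@13 MEM@14 WB@15

Answer: 15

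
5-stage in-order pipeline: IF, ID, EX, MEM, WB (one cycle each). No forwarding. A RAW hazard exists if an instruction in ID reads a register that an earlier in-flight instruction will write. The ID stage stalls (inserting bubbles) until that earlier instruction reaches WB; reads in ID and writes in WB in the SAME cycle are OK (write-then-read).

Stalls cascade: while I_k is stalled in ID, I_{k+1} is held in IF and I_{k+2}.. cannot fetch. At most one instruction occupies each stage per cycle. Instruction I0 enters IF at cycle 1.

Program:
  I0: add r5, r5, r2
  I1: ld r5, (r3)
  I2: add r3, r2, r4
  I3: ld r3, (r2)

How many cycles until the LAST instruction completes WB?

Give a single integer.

Answer: 8

Derivation:
I0 add r5 <- r5,r2: IF@1 ID@2 stall=0 (-) EX@3 MEM@4 WB@5
I1 ld r5 <- r3: IF@2 ID@3 stall=0 (-) EX@4 MEM@5 WB@6
I2 add r3 <- r2,r4: IF@3 ID@4 stall=0 (-) EX@5 MEM@6 WB@7
I3 ld r3 <- r2: IF@4 ID@5 stall=0 (-) EX@6 MEM@7 WB@8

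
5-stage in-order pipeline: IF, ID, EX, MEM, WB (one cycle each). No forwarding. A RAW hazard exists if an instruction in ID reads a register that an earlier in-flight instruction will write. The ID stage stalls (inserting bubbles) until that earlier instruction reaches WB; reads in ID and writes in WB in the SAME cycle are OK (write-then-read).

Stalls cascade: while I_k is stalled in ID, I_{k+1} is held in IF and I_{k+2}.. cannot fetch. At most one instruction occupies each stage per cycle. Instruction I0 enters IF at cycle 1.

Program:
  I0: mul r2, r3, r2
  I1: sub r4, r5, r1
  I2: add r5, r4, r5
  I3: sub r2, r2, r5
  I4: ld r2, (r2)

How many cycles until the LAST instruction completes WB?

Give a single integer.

I0 mul r2 <- r3,r2: IF@1 ID@2 stall=0 (-) EX@3 MEM@4 WB@5
I1 sub r4 <- r5,r1: IF@2 ID@3 stall=0 (-) EX@4 MEM@5 WB@6
I2 add r5 <- r4,r5: IF@3 ID@4 stall=2 (RAW on I1.r4 (WB@6)) EX@7 MEM@8 WB@9
I3 sub r2 <- r2,r5: IF@4 ID@7 stall=2 (RAW on I2.r5 (WB@9)) EX@10 MEM@11 WB@12
I4 ld r2 <- r2: IF@7 ID@10 stall=2 (RAW on I3.r2 (WB@12)) EX@13 MEM@14 WB@15

Answer: 15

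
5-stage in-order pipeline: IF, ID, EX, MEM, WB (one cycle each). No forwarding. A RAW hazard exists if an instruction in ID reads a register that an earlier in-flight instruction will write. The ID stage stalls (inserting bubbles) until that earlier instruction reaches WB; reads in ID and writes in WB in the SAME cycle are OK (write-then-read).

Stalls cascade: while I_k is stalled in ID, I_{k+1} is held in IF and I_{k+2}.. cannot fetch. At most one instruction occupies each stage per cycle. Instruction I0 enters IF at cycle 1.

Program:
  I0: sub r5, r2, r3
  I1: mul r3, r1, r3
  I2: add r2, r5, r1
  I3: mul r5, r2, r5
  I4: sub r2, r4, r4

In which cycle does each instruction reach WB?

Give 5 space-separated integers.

I0 sub r5 <- r2,r3: IF@1 ID@2 stall=0 (-) EX@3 MEM@4 WB@5
I1 mul r3 <- r1,r3: IF@2 ID@3 stall=0 (-) EX@4 MEM@5 WB@6
I2 add r2 <- r5,r1: IF@3 ID@4 stall=1 (RAW on I0.r5 (WB@5)) EX@6 MEM@7 WB@8
I3 mul r5 <- r2,r5: IF@4 ID@6 stall=2 (RAW on I2.r2 (WB@8)) EX@9 MEM@10 WB@11
I4 sub r2 <- r4,r4: IF@6 ID@9 stall=0 (-) EX@10 MEM@11 WB@12

Answer: 5 6 8 11 12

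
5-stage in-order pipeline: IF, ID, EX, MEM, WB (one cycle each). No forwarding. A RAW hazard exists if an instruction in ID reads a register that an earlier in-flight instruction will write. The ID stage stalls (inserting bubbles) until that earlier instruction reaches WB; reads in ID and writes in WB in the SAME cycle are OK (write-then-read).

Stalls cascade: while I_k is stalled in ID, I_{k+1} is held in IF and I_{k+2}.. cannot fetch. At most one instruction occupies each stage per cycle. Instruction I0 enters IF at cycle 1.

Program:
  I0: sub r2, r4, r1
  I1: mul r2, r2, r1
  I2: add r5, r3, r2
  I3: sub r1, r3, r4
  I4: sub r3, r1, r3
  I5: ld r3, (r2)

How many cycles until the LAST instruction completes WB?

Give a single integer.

I0 sub r2 <- r4,r1: IF@1 ID@2 stall=0 (-) EX@3 MEM@4 WB@5
I1 mul r2 <- r2,r1: IF@2 ID@3 stall=2 (RAW on I0.r2 (WB@5)) EX@6 MEM@7 WB@8
I2 add r5 <- r3,r2: IF@3 ID@6 stall=2 (RAW on I1.r2 (WB@8)) EX@9 MEM@10 WB@11
I3 sub r1 <- r3,r4: IF@6 ID@9 stall=0 (-) EX@10 MEM@11 WB@12
I4 sub r3 <- r1,r3: IF@9 ID@10 stall=2 (RAW on I3.r1 (WB@12)) EX@13 MEM@14 WB@15
I5 ld r3 <- r2: IF@10 ID@13 stall=0 (-) EX@14 MEM@15 WB@16

Answer: 16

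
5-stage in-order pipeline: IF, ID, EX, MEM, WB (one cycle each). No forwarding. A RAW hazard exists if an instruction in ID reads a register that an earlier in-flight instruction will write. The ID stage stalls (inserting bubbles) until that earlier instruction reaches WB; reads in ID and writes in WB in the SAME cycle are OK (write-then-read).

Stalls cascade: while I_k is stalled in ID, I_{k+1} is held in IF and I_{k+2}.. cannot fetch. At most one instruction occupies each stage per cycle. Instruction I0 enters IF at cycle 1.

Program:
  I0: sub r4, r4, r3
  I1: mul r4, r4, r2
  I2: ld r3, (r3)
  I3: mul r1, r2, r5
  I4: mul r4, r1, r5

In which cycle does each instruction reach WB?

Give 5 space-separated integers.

Answer: 5 8 9 10 13

Derivation:
I0 sub r4 <- r4,r3: IF@1 ID@2 stall=0 (-) EX@3 MEM@4 WB@5
I1 mul r4 <- r4,r2: IF@2 ID@3 stall=2 (RAW on I0.r4 (WB@5)) EX@6 MEM@7 WB@8
I2 ld r3 <- r3: IF@3 ID@6 stall=0 (-) EX@7 MEM@8 WB@9
I3 mul r1 <- r2,r5: IF@6 ID@7 stall=0 (-) EX@8 MEM@9 WB@10
I4 mul r4 <- r1,r5: IF@7 ID@8 stall=2 (RAW on I3.r1 (WB@10)) EX@11 MEM@12 WB@13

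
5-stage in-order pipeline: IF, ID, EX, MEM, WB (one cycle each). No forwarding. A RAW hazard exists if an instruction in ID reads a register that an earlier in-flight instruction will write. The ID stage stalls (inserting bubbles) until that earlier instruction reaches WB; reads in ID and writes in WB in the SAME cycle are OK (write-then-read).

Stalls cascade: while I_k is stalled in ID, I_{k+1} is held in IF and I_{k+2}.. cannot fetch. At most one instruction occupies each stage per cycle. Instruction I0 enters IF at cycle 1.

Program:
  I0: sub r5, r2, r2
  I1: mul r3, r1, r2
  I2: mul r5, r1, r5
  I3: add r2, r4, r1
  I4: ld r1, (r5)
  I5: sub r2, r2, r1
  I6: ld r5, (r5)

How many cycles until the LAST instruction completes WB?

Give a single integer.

I0 sub r5 <- r2,r2: IF@1 ID@2 stall=0 (-) EX@3 MEM@4 WB@5
I1 mul r3 <- r1,r2: IF@2 ID@3 stall=0 (-) EX@4 MEM@5 WB@6
I2 mul r5 <- r1,r5: IF@3 ID@4 stall=1 (RAW on I0.r5 (WB@5)) EX@6 MEM@7 WB@8
I3 add r2 <- r4,r1: IF@4 ID@6 stall=0 (-) EX@7 MEM@8 WB@9
I4 ld r1 <- r5: IF@6 ID@7 stall=1 (RAW on I2.r5 (WB@8)) EX@9 MEM@10 WB@11
I5 sub r2 <- r2,r1: IF@7 ID@9 stall=2 (RAW on I4.r1 (WB@11)) EX@12 MEM@13 WB@14
I6 ld r5 <- r5: IF@9 ID@12 stall=0 (-) EX@13 MEM@14 WB@15

Answer: 15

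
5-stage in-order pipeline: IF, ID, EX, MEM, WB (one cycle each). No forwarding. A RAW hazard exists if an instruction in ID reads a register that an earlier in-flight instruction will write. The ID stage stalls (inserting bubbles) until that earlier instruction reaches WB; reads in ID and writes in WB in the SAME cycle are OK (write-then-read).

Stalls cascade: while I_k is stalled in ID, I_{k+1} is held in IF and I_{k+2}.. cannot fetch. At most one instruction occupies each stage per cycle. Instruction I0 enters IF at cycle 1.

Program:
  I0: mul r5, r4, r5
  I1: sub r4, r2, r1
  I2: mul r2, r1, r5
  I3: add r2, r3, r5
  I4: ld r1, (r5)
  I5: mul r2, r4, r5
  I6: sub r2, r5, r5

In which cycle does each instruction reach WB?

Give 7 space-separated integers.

Answer: 5 6 8 9 10 11 12

Derivation:
I0 mul r5 <- r4,r5: IF@1 ID@2 stall=0 (-) EX@3 MEM@4 WB@5
I1 sub r4 <- r2,r1: IF@2 ID@3 stall=0 (-) EX@4 MEM@5 WB@6
I2 mul r2 <- r1,r5: IF@3 ID@4 stall=1 (RAW on I0.r5 (WB@5)) EX@6 MEM@7 WB@8
I3 add r2 <- r3,r5: IF@4 ID@6 stall=0 (-) EX@7 MEM@8 WB@9
I4 ld r1 <- r5: IF@6 ID@7 stall=0 (-) EX@8 MEM@9 WB@10
I5 mul r2 <- r4,r5: IF@7 ID@8 stall=0 (-) EX@9 MEM@10 WB@11
I6 sub r2 <- r5,r5: IF@8 ID@9 stall=0 (-) EX@10 MEM@11 WB@12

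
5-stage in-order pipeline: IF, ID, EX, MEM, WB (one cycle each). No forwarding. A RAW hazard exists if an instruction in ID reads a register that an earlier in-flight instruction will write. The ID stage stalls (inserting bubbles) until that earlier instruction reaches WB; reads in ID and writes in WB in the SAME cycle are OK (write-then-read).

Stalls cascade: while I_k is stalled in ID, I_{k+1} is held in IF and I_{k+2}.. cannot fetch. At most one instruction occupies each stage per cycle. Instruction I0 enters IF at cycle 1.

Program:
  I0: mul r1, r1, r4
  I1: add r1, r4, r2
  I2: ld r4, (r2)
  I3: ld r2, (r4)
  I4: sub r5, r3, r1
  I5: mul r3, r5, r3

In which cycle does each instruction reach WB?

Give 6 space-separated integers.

Answer: 5 6 7 10 11 14

Derivation:
I0 mul r1 <- r1,r4: IF@1 ID@2 stall=0 (-) EX@3 MEM@4 WB@5
I1 add r1 <- r4,r2: IF@2 ID@3 stall=0 (-) EX@4 MEM@5 WB@6
I2 ld r4 <- r2: IF@3 ID@4 stall=0 (-) EX@5 MEM@6 WB@7
I3 ld r2 <- r4: IF@4 ID@5 stall=2 (RAW on I2.r4 (WB@7)) EX@8 MEM@9 WB@10
I4 sub r5 <- r3,r1: IF@5 ID@8 stall=0 (-) EX@9 MEM@10 WB@11
I5 mul r3 <- r5,r3: IF@8 ID@9 stall=2 (RAW on I4.r5 (WB@11)) EX@12 MEM@13 WB@14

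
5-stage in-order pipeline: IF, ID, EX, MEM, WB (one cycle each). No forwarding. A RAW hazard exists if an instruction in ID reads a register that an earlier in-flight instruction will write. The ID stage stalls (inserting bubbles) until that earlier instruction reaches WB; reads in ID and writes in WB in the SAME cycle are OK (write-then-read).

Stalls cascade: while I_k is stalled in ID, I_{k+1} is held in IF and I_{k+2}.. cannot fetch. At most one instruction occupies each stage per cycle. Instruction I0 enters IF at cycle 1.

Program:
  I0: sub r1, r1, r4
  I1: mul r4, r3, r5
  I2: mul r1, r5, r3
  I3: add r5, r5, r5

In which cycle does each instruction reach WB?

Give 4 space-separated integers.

Answer: 5 6 7 8

Derivation:
I0 sub r1 <- r1,r4: IF@1 ID@2 stall=0 (-) EX@3 MEM@4 WB@5
I1 mul r4 <- r3,r5: IF@2 ID@3 stall=0 (-) EX@4 MEM@5 WB@6
I2 mul r1 <- r5,r3: IF@3 ID@4 stall=0 (-) EX@5 MEM@6 WB@7
I3 add r5 <- r5,r5: IF@4 ID@5 stall=0 (-) EX@6 MEM@7 WB@8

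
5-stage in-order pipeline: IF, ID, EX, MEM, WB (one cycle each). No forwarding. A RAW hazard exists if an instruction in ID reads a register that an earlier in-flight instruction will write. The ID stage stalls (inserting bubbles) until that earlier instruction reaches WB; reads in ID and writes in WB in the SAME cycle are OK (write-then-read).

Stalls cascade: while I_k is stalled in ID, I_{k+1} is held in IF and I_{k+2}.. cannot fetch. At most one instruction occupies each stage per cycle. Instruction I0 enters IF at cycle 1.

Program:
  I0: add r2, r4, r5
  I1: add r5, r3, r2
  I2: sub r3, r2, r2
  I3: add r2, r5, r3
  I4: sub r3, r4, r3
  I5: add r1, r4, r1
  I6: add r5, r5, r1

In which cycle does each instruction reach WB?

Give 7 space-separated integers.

Answer: 5 8 9 12 13 14 17

Derivation:
I0 add r2 <- r4,r5: IF@1 ID@2 stall=0 (-) EX@3 MEM@4 WB@5
I1 add r5 <- r3,r2: IF@2 ID@3 stall=2 (RAW on I0.r2 (WB@5)) EX@6 MEM@7 WB@8
I2 sub r3 <- r2,r2: IF@3 ID@6 stall=0 (-) EX@7 MEM@8 WB@9
I3 add r2 <- r5,r3: IF@6 ID@7 stall=2 (RAW on I2.r3 (WB@9)) EX@10 MEM@11 WB@12
I4 sub r3 <- r4,r3: IF@7 ID@10 stall=0 (-) EX@11 MEM@12 WB@13
I5 add r1 <- r4,r1: IF@10 ID@11 stall=0 (-) EX@12 MEM@13 WB@14
I6 add r5 <- r5,r1: IF@11 ID@12 stall=2 (RAW on I5.r1 (WB@14)) EX@15 MEM@16 WB@17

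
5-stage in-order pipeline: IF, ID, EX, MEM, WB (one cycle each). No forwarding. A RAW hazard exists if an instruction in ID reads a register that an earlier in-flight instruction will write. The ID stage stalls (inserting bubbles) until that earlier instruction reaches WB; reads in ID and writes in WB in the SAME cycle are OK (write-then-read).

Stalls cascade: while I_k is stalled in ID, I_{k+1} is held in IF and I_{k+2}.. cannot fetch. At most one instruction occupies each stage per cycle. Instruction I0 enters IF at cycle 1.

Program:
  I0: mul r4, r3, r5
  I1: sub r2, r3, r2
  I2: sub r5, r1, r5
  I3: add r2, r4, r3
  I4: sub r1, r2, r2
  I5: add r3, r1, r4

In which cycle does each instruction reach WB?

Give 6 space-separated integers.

Answer: 5 6 7 8 11 14

Derivation:
I0 mul r4 <- r3,r5: IF@1 ID@2 stall=0 (-) EX@3 MEM@4 WB@5
I1 sub r2 <- r3,r2: IF@2 ID@3 stall=0 (-) EX@4 MEM@5 WB@6
I2 sub r5 <- r1,r5: IF@3 ID@4 stall=0 (-) EX@5 MEM@6 WB@7
I3 add r2 <- r4,r3: IF@4 ID@5 stall=0 (-) EX@6 MEM@7 WB@8
I4 sub r1 <- r2,r2: IF@5 ID@6 stall=2 (RAW on I3.r2 (WB@8)) EX@9 MEM@10 WB@11
I5 add r3 <- r1,r4: IF@6 ID@9 stall=2 (RAW on I4.r1 (WB@11)) EX@12 MEM@13 WB@14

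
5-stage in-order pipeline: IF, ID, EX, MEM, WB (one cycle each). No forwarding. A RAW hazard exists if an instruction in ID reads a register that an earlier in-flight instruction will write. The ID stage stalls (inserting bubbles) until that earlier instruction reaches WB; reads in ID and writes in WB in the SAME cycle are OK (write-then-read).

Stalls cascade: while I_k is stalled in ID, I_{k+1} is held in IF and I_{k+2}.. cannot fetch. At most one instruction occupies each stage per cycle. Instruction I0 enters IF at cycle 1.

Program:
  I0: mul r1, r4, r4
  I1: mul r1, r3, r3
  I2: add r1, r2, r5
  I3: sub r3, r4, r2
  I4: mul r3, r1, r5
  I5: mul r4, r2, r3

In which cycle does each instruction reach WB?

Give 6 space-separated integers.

Answer: 5 6 7 8 10 13

Derivation:
I0 mul r1 <- r4,r4: IF@1 ID@2 stall=0 (-) EX@3 MEM@4 WB@5
I1 mul r1 <- r3,r3: IF@2 ID@3 stall=0 (-) EX@4 MEM@5 WB@6
I2 add r1 <- r2,r5: IF@3 ID@4 stall=0 (-) EX@5 MEM@6 WB@7
I3 sub r3 <- r4,r2: IF@4 ID@5 stall=0 (-) EX@6 MEM@7 WB@8
I4 mul r3 <- r1,r5: IF@5 ID@6 stall=1 (RAW on I2.r1 (WB@7)) EX@8 MEM@9 WB@10
I5 mul r4 <- r2,r3: IF@6 ID@8 stall=2 (RAW on I4.r3 (WB@10)) EX@11 MEM@12 WB@13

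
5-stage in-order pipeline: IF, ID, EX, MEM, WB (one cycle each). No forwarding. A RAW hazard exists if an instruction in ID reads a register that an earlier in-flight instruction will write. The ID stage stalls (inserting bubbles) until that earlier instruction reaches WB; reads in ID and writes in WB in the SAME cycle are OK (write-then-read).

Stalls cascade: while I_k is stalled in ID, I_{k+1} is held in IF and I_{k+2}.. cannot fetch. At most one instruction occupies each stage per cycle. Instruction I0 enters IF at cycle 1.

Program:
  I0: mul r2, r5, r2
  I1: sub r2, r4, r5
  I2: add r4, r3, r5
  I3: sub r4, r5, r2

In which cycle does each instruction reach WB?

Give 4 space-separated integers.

I0 mul r2 <- r5,r2: IF@1 ID@2 stall=0 (-) EX@3 MEM@4 WB@5
I1 sub r2 <- r4,r5: IF@2 ID@3 stall=0 (-) EX@4 MEM@5 WB@6
I2 add r4 <- r3,r5: IF@3 ID@4 stall=0 (-) EX@5 MEM@6 WB@7
I3 sub r4 <- r5,r2: IF@4 ID@5 stall=1 (RAW on I1.r2 (WB@6)) EX@7 MEM@8 WB@9

Answer: 5 6 7 9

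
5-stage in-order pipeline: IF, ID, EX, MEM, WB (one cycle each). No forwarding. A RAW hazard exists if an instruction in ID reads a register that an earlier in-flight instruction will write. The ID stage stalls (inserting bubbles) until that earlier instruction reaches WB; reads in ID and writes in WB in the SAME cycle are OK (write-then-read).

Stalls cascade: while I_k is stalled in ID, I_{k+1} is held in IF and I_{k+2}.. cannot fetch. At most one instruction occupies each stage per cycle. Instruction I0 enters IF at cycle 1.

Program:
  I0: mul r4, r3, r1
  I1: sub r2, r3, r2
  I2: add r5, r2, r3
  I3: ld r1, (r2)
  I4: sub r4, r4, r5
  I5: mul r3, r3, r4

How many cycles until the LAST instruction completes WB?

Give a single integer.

I0 mul r4 <- r3,r1: IF@1 ID@2 stall=0 (-) EX@3 MEM@4 WB@5
I1 sub r2 <- r3,r2: IF@2 ID@3 stall=0 (-) EX@4 MEM@5 WB@6
I2 add r5 <- r2,r3: IF@3 ID@4 stall=2 (RAW on I1.r2 (WB@6)) EX@7 MEM@8 WB@9
I3 ld r1 <- r2: IF@4 ID@7 stall=0 (-) EX@8 MEM@9 WB@10
I4 sub r4 <- r4,r5: IF@7 ID@8 stall=1 (RAW on I2.r5 (WB@9)) EX@10 MEM@11 WB@12
I5 mul r3 <- r3,r4: IF@8 ID@10 stall=2 (RAW on I4.r4 (WB@12)) EX@13 MEM@14 WB@15

Answer: 15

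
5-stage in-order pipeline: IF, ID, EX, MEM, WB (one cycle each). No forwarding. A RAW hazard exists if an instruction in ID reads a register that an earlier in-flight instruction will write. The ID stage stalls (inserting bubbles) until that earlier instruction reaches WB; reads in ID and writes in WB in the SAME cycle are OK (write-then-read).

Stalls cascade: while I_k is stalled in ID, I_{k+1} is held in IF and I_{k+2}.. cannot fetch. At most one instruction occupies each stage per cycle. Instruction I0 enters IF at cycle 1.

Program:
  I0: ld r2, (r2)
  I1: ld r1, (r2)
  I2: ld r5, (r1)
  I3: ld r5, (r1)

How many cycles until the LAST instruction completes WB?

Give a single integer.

I0 ld r2 <- r2: IF@1 ID@2 stall=0 (-) EX@3 MEM@4 WB@5
I1 ld r1 <- r2: IF@2 ID@3 stall=2 (RAW on I0.r2 (WB@5)) EX@6 MEM@7 WB@8
I2 ld r5 <- r1: IF@3 ID@6 stall=2 (RAW on I1.r1 (WB@8)) EX@9 MEM@10 WB@11
I3 ld r5 <- r1: IF@6 ID@9 stall=0 (-) EX@10 MEM@11 WB@12

Answer: 12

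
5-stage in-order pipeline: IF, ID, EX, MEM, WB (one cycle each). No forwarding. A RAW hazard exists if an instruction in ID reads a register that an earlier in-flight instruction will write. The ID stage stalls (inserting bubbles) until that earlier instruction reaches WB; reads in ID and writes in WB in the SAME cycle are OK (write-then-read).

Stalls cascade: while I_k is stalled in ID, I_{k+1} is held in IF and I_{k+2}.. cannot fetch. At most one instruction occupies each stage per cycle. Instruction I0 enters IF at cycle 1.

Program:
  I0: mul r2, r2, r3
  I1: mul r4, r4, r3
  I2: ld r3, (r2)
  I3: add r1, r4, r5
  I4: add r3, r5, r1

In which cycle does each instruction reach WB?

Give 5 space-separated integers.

I0 mul r2 <- r2,r3: IF@1 ID@2 stall=0 (-) EX@3 MEM@4 WB@5
I1 mul r4 <- r4,r3: IF@2 ID@3 stall=0 (-) EX@4 MEM@5 WB@6
I2 ld r3 <- r2: IF@3 ID@4 stall=1 (RAW on I0.r2 (WB@5)) EX@6 MEM@7 WB@8
I3 add r1 <- r4,r5: IF@4 ID@6 stall=0 (-) EX@7 MEM@8 WB@9
I4 add r3 <- r5,r1: IF@6 ID@7 stall=2 (RAW on I3.r1 (WB@9)) EX@10 MEM@11 WB@12

Answer: 5 6 8 9 12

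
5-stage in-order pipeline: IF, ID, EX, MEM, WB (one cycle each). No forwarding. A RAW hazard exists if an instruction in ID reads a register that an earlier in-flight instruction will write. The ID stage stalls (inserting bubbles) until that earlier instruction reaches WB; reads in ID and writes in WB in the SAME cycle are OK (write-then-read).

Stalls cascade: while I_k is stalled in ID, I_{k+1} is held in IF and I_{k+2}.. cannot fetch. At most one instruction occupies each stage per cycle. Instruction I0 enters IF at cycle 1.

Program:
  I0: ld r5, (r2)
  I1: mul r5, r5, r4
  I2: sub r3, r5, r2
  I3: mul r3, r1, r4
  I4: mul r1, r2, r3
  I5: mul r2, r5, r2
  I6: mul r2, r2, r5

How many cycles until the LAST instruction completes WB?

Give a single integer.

I0 ld r5 <- r2: IF@1 ID@2 stall=0 (-) EX@3 MEM@4 WB@5
I1 mul r5 <- r5,r4: IF@2 ID@3 stall=2 (RAW on I0.r5 (WB@5)) EX@6 MEM@7 WB@8
I2 sub r3 <- r5,r2: IF@3 ID@6 stall=2 (RAW on I1.r5 (WB@8)) EX@9 MEM@10 WB@11
I3 mul r3 <- r1,r4: IF@6 ID@9 stall=0 (-) EX@10 MEM@11 WB@12
I4 mul r1 <- r2,r3: IF@9 ID@10 stall=2 (RAW on I3.r3 (WB@12)) EX@13 MEM@14 WB@15
I5 mul r2 <- r5,r2: IF@10 ID@13 stall=0 (-) EX@14 MEM@15 WB@16
I6 mul r2 <- r2,r5: IF@13 ID@14 stall=2 (RAW on I5.r2 (WB@16)) EX@17 MEM@18 WB@19

Answer: 19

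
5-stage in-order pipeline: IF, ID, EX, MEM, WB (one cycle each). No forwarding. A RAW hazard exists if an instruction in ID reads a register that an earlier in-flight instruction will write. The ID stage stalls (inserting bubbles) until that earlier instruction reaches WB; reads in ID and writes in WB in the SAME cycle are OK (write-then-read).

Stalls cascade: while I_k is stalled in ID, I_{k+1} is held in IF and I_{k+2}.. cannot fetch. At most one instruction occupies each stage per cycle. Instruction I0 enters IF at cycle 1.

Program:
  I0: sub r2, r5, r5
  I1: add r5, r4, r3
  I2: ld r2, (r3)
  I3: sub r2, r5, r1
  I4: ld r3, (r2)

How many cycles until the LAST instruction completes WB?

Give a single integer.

I0 sub r2 <- r5,r5: IF@1 ID@2 stall=0 (-) EX@3 MEM@4 WB@5
I1 add r5 <- r4,r3: IF@2 ID@3 stall=0 (-) EX@4 MEM@5 WB@6
I2 ld r2 <- r3: IF@3 ID@4 stall=0 (-) EX@5 MEM@6 WB@7
I3 sub r2 <- r5,r1: IF@4 ID@5 stall=1 (RAW on I1.r5 (WB@6)) EX@7 MEM@8 WB@9
I4 ld r3 <- r2: IF@5 ID@7 stall=2 (RAW on I3.r2 (WB@9)) EX@10 MEM@11 WB@12

Answer: 12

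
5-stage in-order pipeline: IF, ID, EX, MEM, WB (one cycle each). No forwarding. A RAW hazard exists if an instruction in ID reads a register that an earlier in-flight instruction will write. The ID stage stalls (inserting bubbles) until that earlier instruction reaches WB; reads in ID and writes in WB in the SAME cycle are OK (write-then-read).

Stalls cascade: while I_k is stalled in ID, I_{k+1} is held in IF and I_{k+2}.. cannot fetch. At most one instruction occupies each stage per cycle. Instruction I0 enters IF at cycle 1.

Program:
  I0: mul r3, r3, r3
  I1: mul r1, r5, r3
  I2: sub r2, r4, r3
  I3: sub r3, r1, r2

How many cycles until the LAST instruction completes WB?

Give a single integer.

I0 mul r3 <- r3,r3: IF@1 ID@2 stall=0 (-) EX@3 MEM@4 WB@5
I1 mul r1 <- r5,r3: IF@2 ID@3 stall=2 (RAW on I0.r3 (WB@5)) EX@6 MEM@7 WB@8
I2 sub r2 <- r4,r3: IF@3 ID@6 stall=0 (-) EX@7 MEM@8 WB@9
I3 sub r3 <- r1,r2: IF@6 ID@7 stall=2 (RAW on I2.r2 (WB@9)) EX@10 MEM@11 WB@12

Answer: 12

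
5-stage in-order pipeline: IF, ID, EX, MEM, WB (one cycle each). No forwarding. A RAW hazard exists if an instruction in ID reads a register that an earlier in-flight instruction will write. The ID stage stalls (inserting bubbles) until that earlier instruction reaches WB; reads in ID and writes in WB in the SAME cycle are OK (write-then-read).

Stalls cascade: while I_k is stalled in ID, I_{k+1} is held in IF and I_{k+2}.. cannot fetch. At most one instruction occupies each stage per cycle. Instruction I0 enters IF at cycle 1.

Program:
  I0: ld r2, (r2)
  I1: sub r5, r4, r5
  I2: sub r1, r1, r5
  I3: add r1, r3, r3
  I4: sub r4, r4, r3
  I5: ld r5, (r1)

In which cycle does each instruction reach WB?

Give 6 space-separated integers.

Answer: 5 6 9 10 11 13

Derivation:
I0 ld r2 <- r2: IF@1 ID@2 stall=0 (-) EX@3 MEM@4 WB@5
I1 sub r5 <- r4,r5: IF@2 ID@3 stall=0 (-) EX@4 MEM@5 WB@6
I2 sub r1 <- r1,r5: IF@3 ID@4 stall=2 (RAW on I1.r5 (WB@6)) EX@7 MEM@8 WB@9
I3 add r1 <- r3,r3: IF@4 ID@7 stall=0 (-) EX@8 MEM@9 WB@10
I4 sub r4 <- r4,r3: IF@7 ID@8 stall=0 (-) EX@9 MEM@10 WB@11
I5 ld r5 <- r1: IF@8 ID@9 stall=1 (RAW on I3.r1 (WB@10)) EX@11 MEM@12 WB@13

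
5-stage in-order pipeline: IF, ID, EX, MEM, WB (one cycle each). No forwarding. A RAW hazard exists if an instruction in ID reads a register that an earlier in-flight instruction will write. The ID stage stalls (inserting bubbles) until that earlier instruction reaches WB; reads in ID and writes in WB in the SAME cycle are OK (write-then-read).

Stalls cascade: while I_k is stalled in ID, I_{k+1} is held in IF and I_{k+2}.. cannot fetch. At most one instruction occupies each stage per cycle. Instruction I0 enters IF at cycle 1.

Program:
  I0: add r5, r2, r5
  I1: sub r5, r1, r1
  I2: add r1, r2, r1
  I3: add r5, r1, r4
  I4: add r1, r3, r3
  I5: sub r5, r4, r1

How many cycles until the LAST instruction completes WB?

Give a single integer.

I0 add r5 <- r2,r5: IF@1 ID@2 stall=0 (-) EX@3 MEM@4 WB@5
I1 sub r5 <- r1,r1: IF@2 ID@3 stall=0 (-) EX@4 MEM@5 WB@6
I2 add r1 <- r2,r1: IF@3 ID@4 stall=0 (-) EX@5 MEM@6 WB@7
I3 add r5 <- r1,r4: IF@4 ID@5 stall=2 (RAW on I2.r1 (WB@7)) EX@8 MEM@9 WB@10
I4 add r1 <- r3,r3: IF@5 ID@8 stall=0 (-) EX@9 MEM@10 WB@11
I5 sub r5 <- r4,r1: IF@8 ID@9 stall=2 (RAW on I4.r1 (WB@11)) EX@12 MEM@13 WB@14

Answer: 14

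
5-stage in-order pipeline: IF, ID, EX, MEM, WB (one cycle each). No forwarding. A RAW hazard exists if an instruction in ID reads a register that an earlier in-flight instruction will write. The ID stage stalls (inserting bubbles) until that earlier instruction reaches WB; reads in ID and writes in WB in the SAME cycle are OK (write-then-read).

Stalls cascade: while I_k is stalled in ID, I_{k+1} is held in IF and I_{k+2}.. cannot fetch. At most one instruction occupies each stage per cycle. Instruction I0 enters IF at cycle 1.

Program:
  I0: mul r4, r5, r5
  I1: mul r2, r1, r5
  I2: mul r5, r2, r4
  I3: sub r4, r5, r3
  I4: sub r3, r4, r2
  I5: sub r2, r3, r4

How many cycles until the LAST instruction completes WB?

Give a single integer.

I0 mul r4 <- r5,r5: IF@1 ID@2 stall=0 (-) EX@3 MEM@4 WB@5
I1 mul r2 <- r1,r5: IF@2 ID@3 stall=0 (-) EX@4 MEM@5 WB@6
I2 mul r5 <- r2,r4: IF@3 ID@4 stall=2 (RAW on I1.r2 (WB@6)) EX@7 MEM@8 WB@9
I3 sub r4 <- r5,r3: IF@4 ID@7 stall=2 (RAW on I2.r5 (WB@9)) EX@10 MEM@11 WB@12
I4 sub r3 <- r4,r2: IF@7 ID@10 stall=2 (RAW on I3.r4 (WB@12)) EX@13 MEM@14 WB@15
I5 sub r2 <- r3,r4: IF@10 ID@13 stall=2 (RAW on I4.r3 (WB@15)) EX@16 MEM@17 WB@18

Answer: 18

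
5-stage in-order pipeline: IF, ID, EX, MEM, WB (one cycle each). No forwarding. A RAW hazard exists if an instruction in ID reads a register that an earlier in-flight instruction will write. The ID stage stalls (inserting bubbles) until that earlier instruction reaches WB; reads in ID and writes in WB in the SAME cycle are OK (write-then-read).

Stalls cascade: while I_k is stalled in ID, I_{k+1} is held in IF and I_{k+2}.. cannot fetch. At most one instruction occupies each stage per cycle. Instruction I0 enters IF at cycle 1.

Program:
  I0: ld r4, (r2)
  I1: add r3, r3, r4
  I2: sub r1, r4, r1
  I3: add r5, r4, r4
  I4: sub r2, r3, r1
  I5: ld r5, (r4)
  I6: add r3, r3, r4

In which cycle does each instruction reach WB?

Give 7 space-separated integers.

I0 ld r4 <- r2: IF@1 ID@2 stall=0 (-) EX@3 MEM@4 WB@5
I1 add r3 <- r3,r4: IF@2 ID@3 stall=2 (RAW on I0.r4 (WB@5)) EX@6 MEM@7 WB@8
I2 sub r1 <- r4,r1: IF@3 ID@6 stall=0 (-) EX@7 MEM@8 WB@9
I3 add r5 <- r4,r4: IF@6 ID@7 stall=0 (-) EX@8 MEM@9 WB@10
I4 sub r2 <- r3,r1: IF@7 ID@8 stall=1 (RAW on I2.r1 (WB@9)) EX@10 MEM@11 WB@12
I5 ld r5 <- r4: IF@8 ID@10 stall=0 (-) EX@11 MEM@12 WB@13
I6 add r3 <- r3,r4: IF@10 ID@11 stall=0 (-) EX@12 MEM@13 WB@14

Answer: 5 8 9 10 12 13 14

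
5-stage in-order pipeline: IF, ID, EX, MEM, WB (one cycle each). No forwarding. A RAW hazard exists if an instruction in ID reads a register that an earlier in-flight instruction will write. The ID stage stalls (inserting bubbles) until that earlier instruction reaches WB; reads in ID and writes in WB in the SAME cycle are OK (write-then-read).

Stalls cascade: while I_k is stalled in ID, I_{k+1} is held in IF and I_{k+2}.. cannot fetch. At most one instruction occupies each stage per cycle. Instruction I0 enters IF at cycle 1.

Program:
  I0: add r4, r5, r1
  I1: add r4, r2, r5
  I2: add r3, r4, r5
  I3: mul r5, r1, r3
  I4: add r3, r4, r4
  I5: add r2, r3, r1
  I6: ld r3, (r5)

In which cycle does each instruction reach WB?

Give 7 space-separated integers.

I0 add r4 <- r5,r1: IF@1 ID@2 stall=0 (-) EX@3 MEM@4 WB@5
I1 add r4 <- r2,r5: IF@2 ID@3 stall=0 (-) EX@4 MEM@5 WB@6
I2 add r3 <- r4,r5: IF@3 ID@4 stall=2 (RAW on I1.r4 (WB@6)) EX@7 MEM@8 WB@9
I3 mul r5 <- r1,r3: IF@4 ID@7 stall=2 (RAW on I2.r3 (WB@9)) EX@10 MEM@11 WB@12
I4 add r3 <- r4,r4: IF@7 ID@10 stall=0 (-) EX@11 MEM@12 WB@13
I5 add r2 <- r3,r1: IF@10 ID@11 stall=2 (RAW on I4.r3 (WB@13)) EX@14 MEM@15 WB@16
I6 ld r3 <- r5: IF@11 ID@14 stall=0 (-) EX@15 MEM@16 WB@17

Answer: 5 6 9 12 13 16 17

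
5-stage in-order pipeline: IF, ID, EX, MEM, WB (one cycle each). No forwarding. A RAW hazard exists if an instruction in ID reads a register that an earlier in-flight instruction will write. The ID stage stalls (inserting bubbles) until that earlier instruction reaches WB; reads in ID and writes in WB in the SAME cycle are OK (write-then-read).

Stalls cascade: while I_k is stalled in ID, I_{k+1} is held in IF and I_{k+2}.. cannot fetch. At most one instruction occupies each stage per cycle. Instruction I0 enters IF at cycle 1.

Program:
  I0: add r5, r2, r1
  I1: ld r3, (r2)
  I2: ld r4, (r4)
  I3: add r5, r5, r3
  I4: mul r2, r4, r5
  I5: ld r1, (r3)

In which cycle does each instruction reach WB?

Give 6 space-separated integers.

Answer: 5 6 7 9 12 13

Derivation:
I0 add r5 <- r2,r1: IF@1 ID@2 stall=0 (-) EX@3 MEM@4 WB@5
I1 ld r3 <- r2: IF@2 ID@3 stall=0 (-) EX@4 MEM@5 WB@6
I2 ld r4 <- r4: IF@3 ID@4 stall=0 (-) EX@5 MEM@6 WB@7
I3 add r5 <- r5,r3: IF@4 ID@5 stall=1 (RAW on I1.r3 (WB@6)) EX@7 MEM@8 WB@9
I4 mul r2 <- r4,r5: IF@5 ID@7 stall=2 (RAW on I3.r5 (WB@9)) EX@10 MEM@11 WB@12
I5 ld r1 <- r3: IF@7 ID@10 stall=0 (-) EX@11 MEM@12 WB@13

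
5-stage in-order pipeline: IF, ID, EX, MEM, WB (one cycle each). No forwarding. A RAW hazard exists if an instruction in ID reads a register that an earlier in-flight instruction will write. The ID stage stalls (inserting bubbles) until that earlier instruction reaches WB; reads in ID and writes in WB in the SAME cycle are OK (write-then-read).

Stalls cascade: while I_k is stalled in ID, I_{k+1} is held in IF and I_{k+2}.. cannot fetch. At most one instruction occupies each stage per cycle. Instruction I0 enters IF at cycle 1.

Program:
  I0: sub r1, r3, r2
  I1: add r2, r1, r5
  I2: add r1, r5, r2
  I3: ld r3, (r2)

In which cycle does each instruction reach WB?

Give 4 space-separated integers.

I0 sub r1 <- r3,r2: IF@1 ID@2 stall=0 (-) EX@3 MEM@4 WB@5
I1 add r2 <- r1,r5: IF@2 ID@3 stall=2 (RAW on I0.r1 (WB@5)) EX@6 MEM@7 WB@8
I2 add r1 <- r5,r2: IF@3 ID@6 stall=2 (RAW on I1.r2 (WB@8)) EX@9 MEM@10 WB@11
I3 ld r3 <- r2: IF@6 ID@9 stall=0 (-) EX@10 MEM@11 WB@12

Answer: 5 8 11 12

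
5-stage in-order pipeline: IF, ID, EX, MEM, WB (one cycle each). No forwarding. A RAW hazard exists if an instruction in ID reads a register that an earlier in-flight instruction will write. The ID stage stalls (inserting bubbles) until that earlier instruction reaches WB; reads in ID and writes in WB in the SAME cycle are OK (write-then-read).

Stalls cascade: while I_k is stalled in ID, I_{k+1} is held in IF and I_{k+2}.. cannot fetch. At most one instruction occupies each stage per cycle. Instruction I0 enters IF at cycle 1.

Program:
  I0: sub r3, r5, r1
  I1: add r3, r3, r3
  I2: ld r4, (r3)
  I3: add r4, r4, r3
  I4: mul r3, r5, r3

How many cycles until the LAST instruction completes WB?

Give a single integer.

I0 sub r3 <- r5,r1: IF@1 ID@2 stall=0 (-) EX@3 MEM@4 WB@5
I1 add r3 <- r3,r3: IF@2 ID@3 stall=2 (RAW on I0.r3 (WB@5)) EX@6 MEM@7 WB@8
I2 ld r4 <- r3: IF@3 ID@6 stall=2 (RAW on I1.r3 (WB@8)) EX@9 MEM@10 WB@11
I3 add r4 <- r4,r3: IF@6 ID@9 stall=2 (RAW on I2.r4 (WB@11)) EX@12 MEM@13 WB@14
I4 mul r3 <- r5,r3: IF@9 ID@12 stall=0 (-) EX@13 MEM@14 WB@15

Answer: 15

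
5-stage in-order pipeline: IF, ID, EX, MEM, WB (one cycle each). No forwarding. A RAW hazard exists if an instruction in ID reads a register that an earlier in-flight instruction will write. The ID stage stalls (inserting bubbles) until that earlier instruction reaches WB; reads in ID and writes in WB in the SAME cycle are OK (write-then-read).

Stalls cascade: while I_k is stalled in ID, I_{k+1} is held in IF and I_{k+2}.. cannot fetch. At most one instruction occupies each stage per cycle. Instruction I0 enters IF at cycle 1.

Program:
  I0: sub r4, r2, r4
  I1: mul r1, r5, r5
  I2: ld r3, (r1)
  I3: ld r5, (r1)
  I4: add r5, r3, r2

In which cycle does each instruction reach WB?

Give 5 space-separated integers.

Answer: 5 6 9 10 12

Derivation:
I0 sub r4 <- r2,r4: IF@1 ID@2 stall=0 (-) EX@3 MEM@4 WB@5
I1 mul r1 <- r5,r5: IF@2 ID@3 stall=0 (-) EX@4 MEM@5 WB@6
I2 ld r3 <- r1: IF@3 ID@4 stall=2 (RAW on I1.r1 (WB@6)) EX@7 MEM@8 WB@9
I3 ld r5 <- r1: IF@4 ID@7 stall=0 (-) EX@8 MEM@9 WB@10
I4 add r5 <- r3,r2: IF@7 ID@8 stall=1 (RAW on I2.r3 (WB@9)) EX@10 MEM@11 WB@12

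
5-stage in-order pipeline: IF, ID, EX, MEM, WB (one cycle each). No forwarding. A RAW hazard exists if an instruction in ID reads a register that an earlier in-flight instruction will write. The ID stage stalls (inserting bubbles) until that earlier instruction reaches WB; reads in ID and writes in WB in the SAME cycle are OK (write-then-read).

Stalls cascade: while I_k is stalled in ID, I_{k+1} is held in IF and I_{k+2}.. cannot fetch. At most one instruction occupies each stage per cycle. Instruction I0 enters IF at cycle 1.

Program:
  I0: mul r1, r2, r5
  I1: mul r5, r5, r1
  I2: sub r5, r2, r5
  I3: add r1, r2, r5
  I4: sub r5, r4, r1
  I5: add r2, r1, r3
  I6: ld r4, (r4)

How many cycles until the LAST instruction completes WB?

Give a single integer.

Answer: 19

Derivation:
I0 mul r1 <- r2,r5: IF@1 ID@2 stall=0 (-) EX@3 MEM@4 WB@5
I1 mul r5 <- r5,r1: IF@2 ID@3 stall=2 (RAW on I0.r1 (WB@5)) EX@6 MEM@7 WB@8
I2 sub r5 <- r2,r5: IF@3 ID@6 stall=2 (RAW on I1.r5 (WB@8)) EX@9 MEM@10 WB@11
I3 add r1 <- r2,r5: IF@6 ID@9 stall=2 (RAW on I2.r5 (WB@11)) EX@12 MEM@13 WB@14
I4 sub r5 <- r4,r1: IF@9 ID@12 stall=2 (RAW on I3.r1 (WB@14)) EX@15 MEM@16 WB@17
I5 add r2 <- r1,r3: IF@12 ID@15 stall=0 (-) EX@16 MEM@17 WB@18
I6 ld r4 <- r4: IF@15 ID@16 stall=0 (-) EX@17 MEM@18 WB@19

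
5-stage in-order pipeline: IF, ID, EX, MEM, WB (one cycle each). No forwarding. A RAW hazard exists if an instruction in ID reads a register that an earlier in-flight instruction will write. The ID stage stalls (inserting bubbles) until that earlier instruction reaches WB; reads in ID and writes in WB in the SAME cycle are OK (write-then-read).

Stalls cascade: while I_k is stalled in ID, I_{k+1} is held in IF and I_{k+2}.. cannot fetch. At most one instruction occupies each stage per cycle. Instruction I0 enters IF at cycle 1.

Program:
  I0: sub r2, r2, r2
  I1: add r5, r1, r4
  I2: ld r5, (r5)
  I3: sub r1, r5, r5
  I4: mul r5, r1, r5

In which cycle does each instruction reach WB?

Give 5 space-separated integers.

I0 sub r2 <- r2,r2: IF@1 ID@2 stall=0 (-) EX@3 MEM@4 WB@5
I1 add r5 <- r1,r4: IF@2 ID@3 stall=0 (-) EX@4 MEM@5 WB@6
I2 ld r5 <- r5: IF@3 ID@4 stall=2 (RAW on I1.r5 (WB@6)) EX@7 MEM@8 WB@9
I3 sub r1 <- r5,r5: IF@4 ID@7 stall=2 (RAW on I2.r5 (WB@9)) EX@10 MEM@11 WB@12
I4 mul r5 <- r1,r5: IF@7 ID@10 stall=2 (RAW on I3.r1 (WB@12)) EX@13 MEM@14 WB@15

Answer: 5 6 9 12 15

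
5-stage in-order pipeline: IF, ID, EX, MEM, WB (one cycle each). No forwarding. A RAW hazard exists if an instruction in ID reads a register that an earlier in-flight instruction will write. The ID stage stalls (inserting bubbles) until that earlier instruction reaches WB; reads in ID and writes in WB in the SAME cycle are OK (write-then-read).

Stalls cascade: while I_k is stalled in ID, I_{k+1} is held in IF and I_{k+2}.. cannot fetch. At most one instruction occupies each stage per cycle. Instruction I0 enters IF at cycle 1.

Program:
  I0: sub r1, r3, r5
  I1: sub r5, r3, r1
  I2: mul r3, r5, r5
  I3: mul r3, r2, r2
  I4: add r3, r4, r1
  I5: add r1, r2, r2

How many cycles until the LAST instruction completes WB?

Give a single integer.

I0 sub r1 <- r3,r5: IF@1 ID@2 stall=0 (-) EX@3 MEM@4 WB@5
I1 sub r5 <- r3,r1: IF@2 ID@3 stall=2 (RAW on I0.r1 (WB@5)) EX@6 MEM@7 WB@8
I2 mul r3 <- r5,r5: IF@3 ID@6 stall=2 (RAW on I1.r5 (WB@8)) EX@9 MEM@10 WB@11
I3 mul r3 <- r2,r2: IF@6 ID@9 stall=0 (-) EX@10 MEM@11 WB@12
I4 add r3 <- r4,r1: IF@9 ID@10 stall=0 (-) EX@11 MEM@12 WB@13
I5 add r1 <- r2,r2: IF@10 ID@11 stall=0 (-) EX@12 MEM@13 WB@14

Answer: 14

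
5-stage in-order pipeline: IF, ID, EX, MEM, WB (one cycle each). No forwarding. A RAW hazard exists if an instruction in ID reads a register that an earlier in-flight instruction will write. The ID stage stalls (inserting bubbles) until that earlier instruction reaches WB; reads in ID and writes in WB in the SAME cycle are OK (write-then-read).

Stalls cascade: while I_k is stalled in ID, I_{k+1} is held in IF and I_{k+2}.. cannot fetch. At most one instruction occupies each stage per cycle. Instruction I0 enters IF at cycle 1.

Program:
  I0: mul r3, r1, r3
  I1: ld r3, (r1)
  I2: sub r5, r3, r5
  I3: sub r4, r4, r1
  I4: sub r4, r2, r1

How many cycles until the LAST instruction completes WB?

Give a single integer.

I0 mul r3 <- r1,r3: IF@1 ID@2 stall=0 (-) EX@3 MEM@4 WB@5
I1 ld r3 <- r1: IF@2 ID@3 stall=0 (-) EX@4 MEM@5 WB@6
I2 sub r5 <- r3,r5: IF@3 ID@4 stall=2 (RAW on I1.r3 (WB@6)) EX@7 MEM@8 WB@9
I3 sub r4 <- r4,r1: IF@4 ID@7 stall=0 (-) EX@8 MEM@9 WB@10
I4 sub r4 <- r2,r1: IF@7 ID@8 stall=0 (-) EX@9 MEM@10 WB@11

Answer: 11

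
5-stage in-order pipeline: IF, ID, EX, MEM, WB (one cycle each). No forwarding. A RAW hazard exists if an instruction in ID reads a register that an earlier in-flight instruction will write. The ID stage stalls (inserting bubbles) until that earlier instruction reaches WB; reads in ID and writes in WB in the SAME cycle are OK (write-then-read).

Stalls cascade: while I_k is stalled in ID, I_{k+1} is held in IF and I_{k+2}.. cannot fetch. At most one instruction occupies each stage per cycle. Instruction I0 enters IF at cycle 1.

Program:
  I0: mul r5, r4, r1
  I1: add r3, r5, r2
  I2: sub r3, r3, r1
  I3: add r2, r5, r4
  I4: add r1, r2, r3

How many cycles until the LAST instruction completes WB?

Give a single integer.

Answer: 15

Derivation:
I0 mul r5 <- r4,r1: IF@1 ID@2 stall=0 (-) EX@3 MEM@4 WB@5
I1 add r3 <- r5,r2: IF@2 ID@3 stall=2 (RAW on I0.r5 (WB@5)) EX@6 MEM@7 WB@8
I2 sub r3 <- r3,r1: IF@3 ID@6 stall=2 (RAW on I1.r3 (WB@8)) EX@9 MEM@10 WB@11
I3 add r2 <- r5,r4: IF@6 ID@9 stall=0 (-) EX@10 MEM@11 WB@12
I4 add r1 <- r2,r3: IF@9 ID@10 stall=2 (RAW on I3.r2 (WB@12)) EX@13 MEM@14 WB@15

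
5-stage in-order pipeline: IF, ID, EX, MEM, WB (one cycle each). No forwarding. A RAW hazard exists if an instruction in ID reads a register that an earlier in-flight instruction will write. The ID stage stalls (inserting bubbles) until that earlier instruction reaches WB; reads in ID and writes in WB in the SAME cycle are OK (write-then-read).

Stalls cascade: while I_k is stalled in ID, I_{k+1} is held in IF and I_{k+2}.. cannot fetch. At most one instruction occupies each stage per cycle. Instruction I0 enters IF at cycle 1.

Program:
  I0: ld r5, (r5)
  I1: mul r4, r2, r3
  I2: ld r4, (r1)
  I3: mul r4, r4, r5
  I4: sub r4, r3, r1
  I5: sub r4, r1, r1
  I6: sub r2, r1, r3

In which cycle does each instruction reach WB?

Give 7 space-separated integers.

Answer: 5 6 7 10 11 12 13

Derivation:
I0 ld r5 <- r5: IF@1 ID@2 stall=0 (-) EX@3 MEM@4 WB@5
I1 mul r4 <- r2,r3: IF@2 ID@3 stall=0 (-) EX@4 MEM@5 WB@6
I2 ld r4 <- r1: IF@3 ID@4 stall=0 (-) EX@5 MEM@6 WB@7
I3 mul r4 <- r4,r5: IF@4 ID@5 stall=2 (RAW on I2.r4 (WB@7)) EX@8 MEM@9 WB@10
I4 sub r4 <- r3,r1: IF@5 ID@8 stall=0 (-) EX@9 MEM@10 WB@11
I5 sub r4 <- r1,r1: IF@8 ID@9 stall=0 (-) EX@10 MEM@11 WB@12
I6 sub r2 <- r1,r3: IF@9 ID@10 stall=0 (-) EX@11 MEM@12 WB@13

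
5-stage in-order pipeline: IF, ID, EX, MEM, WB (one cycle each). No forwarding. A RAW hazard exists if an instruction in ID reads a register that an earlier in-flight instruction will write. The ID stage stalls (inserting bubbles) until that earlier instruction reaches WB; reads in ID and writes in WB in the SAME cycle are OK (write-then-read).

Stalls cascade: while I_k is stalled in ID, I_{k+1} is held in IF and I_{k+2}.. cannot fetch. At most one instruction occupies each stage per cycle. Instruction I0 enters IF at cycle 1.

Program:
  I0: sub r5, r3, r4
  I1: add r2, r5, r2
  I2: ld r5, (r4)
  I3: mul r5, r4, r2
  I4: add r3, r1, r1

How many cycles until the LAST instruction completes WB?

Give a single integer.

Answer: 12

Derivation:
I0 sub r5 <- r3,r4: IF@1 ID@2 stall=0 (-) EX@3 MEM@4 WB@5
I1 add r2 <- r5,r2: IF@2 ID@3 stall=2 (RAW on I0.r5 (WB@5)) EX@6 MEM@7 WB@8
I2 ld r5 <- r4: IF@3 ID@6 stall=0 (-) EX@7 MEM@8 WB@9
I3 mul r5 <- r4,r2: IF@6 ID@7 stall=1 (RAW on I1.r2 (WB@8)) EX@9 MEM@10 WB@11
I4 add r3 <- r1,r1: IF@7 ID@9 stall=0 (-) EX@10 MEM@11 WB@12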